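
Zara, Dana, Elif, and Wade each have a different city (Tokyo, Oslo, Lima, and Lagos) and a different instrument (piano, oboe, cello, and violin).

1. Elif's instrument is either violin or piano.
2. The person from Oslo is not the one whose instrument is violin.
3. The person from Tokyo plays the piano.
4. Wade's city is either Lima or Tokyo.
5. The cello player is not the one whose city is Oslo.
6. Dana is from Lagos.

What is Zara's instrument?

With clues 1–6, cello, piano, and violin are impossible for Zara's instrument.
That leaves oboe.

oboe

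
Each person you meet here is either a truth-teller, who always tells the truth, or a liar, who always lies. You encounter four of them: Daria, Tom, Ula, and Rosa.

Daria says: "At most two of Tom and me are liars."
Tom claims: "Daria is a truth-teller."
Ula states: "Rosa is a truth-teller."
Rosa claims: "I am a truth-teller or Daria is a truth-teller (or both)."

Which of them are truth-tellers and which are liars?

Daria: truth-teller, Tom: truth-teller, Ula: truth-teller, Rosa: truth-teller

Regardless of anyone's role, Daria's statement is true, so Daria is a truth-teller.
With that fixed, Tom's statement is true, so Tom is a truth-teller.
With that fixed, Rosa's statement is true, so Rosa is a truth-teller.
With that fixed, Ula's statement is true, so Ula is a truth-teller.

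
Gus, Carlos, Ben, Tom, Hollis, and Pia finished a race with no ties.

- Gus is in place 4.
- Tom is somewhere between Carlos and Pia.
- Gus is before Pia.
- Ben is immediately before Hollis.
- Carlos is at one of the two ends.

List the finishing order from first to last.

Carlos, Ben, Hollis, Gus, Tom, Pia

From clue 1: Gus → place 4.
From clues 1–2: Tom is in {2,3,5}.
From clues 1–3: Pia is in {5,6}.
From clues 1–4: Tom → place 5, Pia → place 6.
From clues 1–5: Carlos → place 1, Ben → place 2, Hollis → place 3.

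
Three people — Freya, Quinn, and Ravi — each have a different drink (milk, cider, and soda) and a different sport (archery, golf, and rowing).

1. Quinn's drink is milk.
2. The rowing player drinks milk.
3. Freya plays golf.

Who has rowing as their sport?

With clues 1–2, Freya and Ravi are impossible for the one with sport rowing.
That leaves Quinn.

Quinn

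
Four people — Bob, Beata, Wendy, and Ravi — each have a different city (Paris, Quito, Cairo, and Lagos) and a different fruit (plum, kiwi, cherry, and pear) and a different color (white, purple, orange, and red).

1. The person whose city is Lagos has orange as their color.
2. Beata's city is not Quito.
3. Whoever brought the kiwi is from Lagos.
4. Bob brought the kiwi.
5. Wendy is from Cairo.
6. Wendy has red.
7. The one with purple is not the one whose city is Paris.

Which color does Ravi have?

With clues 1–4, orange is impossible for Ravi's color.
With clues 1–6, red is impossible for Ravi's color.
With clues 1–7, white is impossible for Ravi's color.
That leaves purple.

purple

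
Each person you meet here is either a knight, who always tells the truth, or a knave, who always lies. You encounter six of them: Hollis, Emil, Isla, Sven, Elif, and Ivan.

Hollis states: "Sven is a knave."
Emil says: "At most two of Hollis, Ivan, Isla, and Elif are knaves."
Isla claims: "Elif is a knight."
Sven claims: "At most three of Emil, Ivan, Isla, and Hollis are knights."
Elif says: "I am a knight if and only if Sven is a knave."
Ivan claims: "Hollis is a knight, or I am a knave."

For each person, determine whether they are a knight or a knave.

Hollis: knight, Emil: knight, Isla: knight, Sven: knave, Elif: knight, Ivan: knight

Consider Hollis. Suppose Hollis is a knave.
Then whichever role Ivan has, Ivan's statement has the wrong truth value — contradiction.
So Hollis is a knight.
With that fixed, Ivan's statement is true, so Ivan is a knight.
With that fixed, Emil's statement is true, so Emil is a knight.
Consider Isla. Suppose Isla is a knave.
Then no assignment of the remaining roles makes every statement match its speaker's type — contradiction.
So Isla is a knight.
With that fixed, Sven's statement is false, so Sven is a knave.
Consider Elif. Suppose Elif is a knave.
Then Isla's statement comes out false, contradicting Isla being a knight.
So Elif is a knight.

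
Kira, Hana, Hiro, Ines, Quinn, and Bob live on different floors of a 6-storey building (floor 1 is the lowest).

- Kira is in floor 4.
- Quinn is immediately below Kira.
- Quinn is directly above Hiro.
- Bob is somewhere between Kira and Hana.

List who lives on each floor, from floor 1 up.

Ines, Hiro, Quinn, Kira, Bob, Hana

From clue 1: Kira → floor 4.
From clues 1–2: Quinn → floor 3.
From clues 1–3: Hiro → floor 2.
From clues 1–4: Ines → floor 1, Bob → floor 5, Hana → floor 6.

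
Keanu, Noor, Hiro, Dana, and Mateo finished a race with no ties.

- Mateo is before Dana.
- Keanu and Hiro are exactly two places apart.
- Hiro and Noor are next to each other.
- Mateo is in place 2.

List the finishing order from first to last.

From clue 1: Dana is in {2,3,4,5}.
From clues 1–4: Keanu → place 1, Mateo → place 2, Hiro → place 3, Noor → place 4, Dana → place 5.

Keanu, Mateo, Hiro, Noor, Dana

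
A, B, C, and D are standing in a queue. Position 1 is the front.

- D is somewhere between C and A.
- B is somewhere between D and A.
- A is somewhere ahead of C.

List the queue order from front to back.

A, B, D, C

From clue 1: D is in {2,3}.
From clues 1–2: A is in {1,4}.
From clues 1–3: A → position 1, B → position 2, D → position 3, C → position 4.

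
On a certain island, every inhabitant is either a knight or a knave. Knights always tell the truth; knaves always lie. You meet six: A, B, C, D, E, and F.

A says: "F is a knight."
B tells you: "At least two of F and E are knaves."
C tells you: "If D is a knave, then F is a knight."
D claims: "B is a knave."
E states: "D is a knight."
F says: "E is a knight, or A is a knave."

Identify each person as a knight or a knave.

A: knight, B: knave, C: knight, D: knight, E: knight, F: knight

Consider A. Suppose A is a knave.
Then no assignment of the remaining roles makes every statement match its speaker's type — contradiction.
So A is a knight.
Consider B. Suppose B is a knight.
Then no assignment of the remaining roles makes every statement match its speaker's type — contradiction.
So B is a knave.
With that fixed, D's statement is true, so D is a knight.
With that fixed, E's statement is true, so E is a knight.
With that fixed, F's statement is true, so F is a knight.
With that fixed, C's statement is true, so C is a knight.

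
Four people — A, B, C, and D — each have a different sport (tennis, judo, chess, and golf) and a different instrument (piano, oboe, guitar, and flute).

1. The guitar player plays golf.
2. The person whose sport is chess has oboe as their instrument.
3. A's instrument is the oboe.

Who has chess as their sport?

A

With clues 1–3, B, C, and D are impossible for the one with sport chess.
That leaves A.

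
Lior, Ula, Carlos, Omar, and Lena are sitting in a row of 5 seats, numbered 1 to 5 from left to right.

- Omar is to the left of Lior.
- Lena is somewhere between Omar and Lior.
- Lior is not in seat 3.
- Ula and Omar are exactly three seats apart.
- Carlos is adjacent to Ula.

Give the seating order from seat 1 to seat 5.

Omar, Lena, Carlos, Ula, Lior

From clue 1: Lior is in {2,3,4,5}.
From clues 1–2: Lior is in {3,4,5}.
From clues 1–3: Lior is in {4,5}.
From clues 1–5: Omar → seat 1, Lena → seat 2, Carlos → seat 3, Ula → seat 4, Lior → seat 5.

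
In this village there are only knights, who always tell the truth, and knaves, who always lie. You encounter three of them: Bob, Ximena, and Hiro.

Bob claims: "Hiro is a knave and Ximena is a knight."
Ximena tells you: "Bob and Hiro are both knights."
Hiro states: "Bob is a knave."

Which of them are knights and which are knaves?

Bob: knave, Ximena: knave, Hiro: knight

Consider Bob. Suppose Bob is a knight.
Then no assignment of the remaining roles makes every statement match its speaker's type — contradiction.
So Bob is a knave.
With that fixed, Ximena's statement is false, so Ximena is a knave.
With that fixed, Hiro's statement is true, so Hiro is a knight.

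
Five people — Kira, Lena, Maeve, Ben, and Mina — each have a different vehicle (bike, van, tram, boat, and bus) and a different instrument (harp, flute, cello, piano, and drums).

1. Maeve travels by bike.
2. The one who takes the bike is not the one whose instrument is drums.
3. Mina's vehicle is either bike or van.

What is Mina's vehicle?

Clue 1 rules out bike for Mina's vehicle.
With clues 1–3, boat, bus, and tram are impossible for Mina's vehicle.
That leaves van.

van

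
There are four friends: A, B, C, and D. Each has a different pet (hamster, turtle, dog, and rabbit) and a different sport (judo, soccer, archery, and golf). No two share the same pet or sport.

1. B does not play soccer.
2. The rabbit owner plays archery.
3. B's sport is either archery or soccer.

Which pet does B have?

rabbit

With clues 1–3, dog, hamster, and turtle are impossible for B's pet.
That leaves rabbit.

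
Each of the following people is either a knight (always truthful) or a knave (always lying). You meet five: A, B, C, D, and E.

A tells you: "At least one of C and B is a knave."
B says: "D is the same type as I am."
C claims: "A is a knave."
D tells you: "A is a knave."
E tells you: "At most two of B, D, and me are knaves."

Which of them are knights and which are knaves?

Consider A. Suppose A is a knight.
Then no assignment of the remaining roles makes every statement match its speaker's type — contradiction.
So A is a knave.
With that fixed, C's statement is true, so C is a knight.
With that fixed, D's statement is true, so D is a knight.
With that fixed, E's statement is true, so E is a knight.
Consider B. Suppose B is a knave.
Then A's statement comes out true, contradicting A being a knave.
So B is a knight.

A: knave, B: knight, C: knight, D: knight, E: knight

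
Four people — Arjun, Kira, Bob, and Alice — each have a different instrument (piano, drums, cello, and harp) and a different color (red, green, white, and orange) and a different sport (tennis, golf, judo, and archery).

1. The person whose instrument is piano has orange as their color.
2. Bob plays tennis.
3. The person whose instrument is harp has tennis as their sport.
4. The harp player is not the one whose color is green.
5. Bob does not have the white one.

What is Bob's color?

red

With clues 1–3, orange is impossible for Bob's color.
With clues 1–4, green is impossible for Bob's color.
With clues 1–5, white is impossible for Bob's color.
That leaves red.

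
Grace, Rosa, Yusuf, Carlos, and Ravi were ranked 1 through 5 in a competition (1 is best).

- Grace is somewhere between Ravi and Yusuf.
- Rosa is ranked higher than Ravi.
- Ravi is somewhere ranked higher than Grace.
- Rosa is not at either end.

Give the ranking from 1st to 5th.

Carlos, Rosa, Ravi, Grace, Yusuf

From clue 1: Grace is in {2,3,4}.
From clues 1–3: Grace is in {3,4}.
From clues 1–4: Carlos → rank 1, Rosa → rank 2, Ravi → rank 3, Grace → rank 4, Yusuf → rank 5.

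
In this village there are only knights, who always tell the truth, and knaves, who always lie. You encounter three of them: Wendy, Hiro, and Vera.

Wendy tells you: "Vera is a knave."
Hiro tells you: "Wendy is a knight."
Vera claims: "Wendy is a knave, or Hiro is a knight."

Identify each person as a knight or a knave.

Wendy: knave, Hiro: knave, Vera: knight

Consider Wendy. Suppose Wendy is a knight.
Then no assignment of the remaining roles makes every statement match its speaker's type — contradiction.
So Wendy is a knave.
With that fixed, Hiro's statement is false, so Hiro is a knave.
With that fixed, Vera's statement is true, so Vera is a knight.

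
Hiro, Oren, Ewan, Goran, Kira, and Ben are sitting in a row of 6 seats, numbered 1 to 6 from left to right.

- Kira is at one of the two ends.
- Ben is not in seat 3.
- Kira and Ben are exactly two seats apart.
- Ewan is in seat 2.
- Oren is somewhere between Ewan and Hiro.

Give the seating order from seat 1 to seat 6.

From clue 1: Kira is in {1,6}.
From clues 1–3: Ben → seat 4, Kira → seat 6.
From clues 1–4: Ewan → seat 2.
From clues 1–5: Goran → seat 1, Oren → seat 3, Hiro → seat 5.

Goran, Ewan, Oren, Ben, Hiro, Kira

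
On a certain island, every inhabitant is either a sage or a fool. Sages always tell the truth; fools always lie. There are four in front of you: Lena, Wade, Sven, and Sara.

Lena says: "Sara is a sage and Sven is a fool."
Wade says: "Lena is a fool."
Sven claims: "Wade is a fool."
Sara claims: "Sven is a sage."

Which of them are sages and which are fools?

Consider Lena. Suppose Lena is a sage.
Then no assignment of the remaining roles makes every statement match its speaker's type — contradiction.
So Lena is a fool.
With that fixed, Wade's statement is true, so Wade is a sage.
With that fixed, Sven's statement is false, so Sven is a fool.
With that fixed, Sara's statement is false, so Sara is a fool.

Lena: fool, Wade: sage, Sven: fool, Sara: fool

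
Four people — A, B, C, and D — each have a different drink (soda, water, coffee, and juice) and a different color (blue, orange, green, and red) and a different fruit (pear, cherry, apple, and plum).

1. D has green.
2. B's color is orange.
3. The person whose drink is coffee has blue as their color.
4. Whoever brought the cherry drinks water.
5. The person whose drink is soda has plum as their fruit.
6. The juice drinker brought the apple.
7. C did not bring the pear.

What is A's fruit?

pear

With clues 1–7, apple, cherry, and plum are impossible for A's fruit.
That leaves pear.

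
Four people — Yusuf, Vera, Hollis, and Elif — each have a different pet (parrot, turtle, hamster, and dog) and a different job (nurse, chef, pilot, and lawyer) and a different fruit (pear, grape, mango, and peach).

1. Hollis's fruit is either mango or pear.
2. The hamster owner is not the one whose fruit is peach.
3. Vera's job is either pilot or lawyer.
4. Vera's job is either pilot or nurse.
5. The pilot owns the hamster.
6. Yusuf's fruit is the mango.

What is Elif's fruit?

peach

With clues 1–6, grape, mango, and pear are impossible for Elif's fruit.
That leaves peach.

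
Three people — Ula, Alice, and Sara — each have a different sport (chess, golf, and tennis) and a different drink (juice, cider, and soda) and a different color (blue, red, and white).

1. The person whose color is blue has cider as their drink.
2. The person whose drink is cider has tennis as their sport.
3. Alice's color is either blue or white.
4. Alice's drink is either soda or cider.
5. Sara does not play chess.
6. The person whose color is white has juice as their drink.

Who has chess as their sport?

With clues 1–5, Sara is impossible for the one with sport chess.
With clues 1–6, Alice is impossible for the one with sport chess.
That leaves Ula.

Ula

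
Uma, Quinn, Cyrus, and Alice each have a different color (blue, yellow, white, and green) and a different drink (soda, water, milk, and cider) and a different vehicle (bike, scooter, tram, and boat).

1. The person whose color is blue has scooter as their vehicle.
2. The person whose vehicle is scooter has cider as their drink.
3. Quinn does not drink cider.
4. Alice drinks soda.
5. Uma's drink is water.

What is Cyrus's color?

blue

With clues 1–5, green, white, and yellow are impossible for Cyrus's color.
That leaves blue.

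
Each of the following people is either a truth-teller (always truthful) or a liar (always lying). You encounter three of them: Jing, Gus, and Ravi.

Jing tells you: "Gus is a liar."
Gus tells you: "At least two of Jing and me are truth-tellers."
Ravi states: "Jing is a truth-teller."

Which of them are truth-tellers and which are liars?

Consider Jing. Suppose Jing is a liar.
Then no assignment of the remaining roles makes every statement match its speaker's type — contradiction.
So Jing is a truth-teller.
With that fixed, Ravi's statement is true, so Ravi is a truth-teller.
Consider Gus. Suppose Gus is a truth-teller.
Then Jing's statement comes out false, contradicting Jing being a truth-teller.
So Gus is a liar.

Jing: truth-teller, Gus: liar, Ravi: truth-teller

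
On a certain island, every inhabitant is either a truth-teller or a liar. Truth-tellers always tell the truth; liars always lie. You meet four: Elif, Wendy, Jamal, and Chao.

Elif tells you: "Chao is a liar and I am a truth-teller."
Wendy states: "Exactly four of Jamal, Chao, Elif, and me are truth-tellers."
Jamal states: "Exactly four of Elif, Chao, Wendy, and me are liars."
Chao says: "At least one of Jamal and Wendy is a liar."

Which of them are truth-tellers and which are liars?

Consider Elif. Suppose Elif is a truth-teller.
Then no assignment of the remaining roles makes every statement match its speaker's type — contradiction.
So Elif is a liar.
With that fixed, Wendy's statement is false, so Wendy is a liar.
With that fixed, Chao's statement is true, so Chao is a truth-teller.
With that fixed, Jamal's statement is false, so Jamal is a liar.

Elif: liar, Wendy: liar, Jamal: liar, Chao: truth-teller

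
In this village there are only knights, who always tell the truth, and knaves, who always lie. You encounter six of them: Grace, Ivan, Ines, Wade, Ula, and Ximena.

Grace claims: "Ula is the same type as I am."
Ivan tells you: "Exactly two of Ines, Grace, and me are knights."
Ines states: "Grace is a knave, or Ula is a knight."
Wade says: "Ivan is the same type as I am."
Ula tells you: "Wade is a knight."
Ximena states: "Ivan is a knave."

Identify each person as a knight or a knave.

Consider Grace. Suppose Grace is a knight.
Then no assignment of the remaining roles makes every statement match its speaker's type — contradiction.
So Grace is a knave.
With that fixed, Ines's statement is true, so Ines is a knight.
Consider Ivan. Suppose Ivan is a knave.
Then whichever role Wade has, Wade's statement has the wrong truth value — contradiction.
So Ivan is a knight.
With that fixed, Ximena's statement is false, so Ximena is a knave.
Consider Wade. Suppose Wade is a knave.
Then no assignment of the remaining roles makes every statement match its speaker's type — contradiction.
So Wade is a knight.
With that fixed, Ula's statement is true, so Ula is a knight.

Grace: knave, Ivan: knight, Ines: knight, Wade: knight, Ula: knight, Ximena: knave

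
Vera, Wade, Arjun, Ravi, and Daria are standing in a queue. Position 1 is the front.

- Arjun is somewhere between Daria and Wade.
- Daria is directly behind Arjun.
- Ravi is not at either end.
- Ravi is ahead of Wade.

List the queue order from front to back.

Vera, Ravi, Wade, Arjun, Daria

From clue 1: Arjun is in {2,3,4}.
From clues 1–2: Wade is in {1,2,3}.
From clues 1–4: Vera → position 1, Ravi → position 2, Wade → position 3, Arjun → position 4, Daria → position 5.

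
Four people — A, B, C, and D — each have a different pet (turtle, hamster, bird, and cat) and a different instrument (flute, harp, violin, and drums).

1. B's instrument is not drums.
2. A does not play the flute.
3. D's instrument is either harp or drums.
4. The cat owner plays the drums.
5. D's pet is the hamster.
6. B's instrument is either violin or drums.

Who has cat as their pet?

With clues 1–4, B is impossible for the one with pet cat.
With clues 1–5, D is impossible for the one with pet cat.
With clues 1–6, C is impossible for the one with pet cat.
That leaves A.

A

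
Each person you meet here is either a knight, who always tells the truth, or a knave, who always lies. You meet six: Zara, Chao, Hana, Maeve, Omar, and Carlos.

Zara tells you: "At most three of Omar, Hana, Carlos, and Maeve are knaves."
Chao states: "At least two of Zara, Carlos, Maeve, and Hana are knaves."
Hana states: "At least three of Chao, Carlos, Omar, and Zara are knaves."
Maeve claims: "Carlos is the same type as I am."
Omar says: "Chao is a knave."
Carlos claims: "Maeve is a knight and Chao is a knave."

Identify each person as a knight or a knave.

Consider Zara. Suppose Zara is a knave.
Then no assignment of the remaining roles makes every statement match its speaker's type — contradiction.
So Zara is a knight.
Consider Chao. Suppose Chao is a knight.
Then no assignment of the remaining roles makes every statement match its speaker's type — contradiction.
So Chao is a knave.
With that fixed, Omar's statement is true, so Omar is a knight.
With that fixed, Hana's statement is false, so Hana is a knave.
Consider Maeve. Suppose Maeve is a knave.
Then Chao's statement comes out true, contradicting Chao being a knave.
So Maeve is a knight.
With that fixed, Carlos's statement is true, so Carlos is a knight.

Zara: knight, Chao: knave, Hana: knave, Maeve: knight, Omar: knight, Carlos: knight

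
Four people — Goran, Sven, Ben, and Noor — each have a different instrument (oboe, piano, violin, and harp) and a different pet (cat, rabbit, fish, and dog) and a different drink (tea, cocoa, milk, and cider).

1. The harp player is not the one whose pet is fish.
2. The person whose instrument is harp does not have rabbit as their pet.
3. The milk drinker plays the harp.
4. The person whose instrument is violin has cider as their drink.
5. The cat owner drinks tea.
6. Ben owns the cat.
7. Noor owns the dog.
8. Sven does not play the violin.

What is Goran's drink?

cider

With clues 1–6, tea is impossible for Goran's drink.
With clues 1–7, milk is impossible for Goran's drink.
With clues 1–8, cocoa is impossible for Goran's drink.
That leaves cider.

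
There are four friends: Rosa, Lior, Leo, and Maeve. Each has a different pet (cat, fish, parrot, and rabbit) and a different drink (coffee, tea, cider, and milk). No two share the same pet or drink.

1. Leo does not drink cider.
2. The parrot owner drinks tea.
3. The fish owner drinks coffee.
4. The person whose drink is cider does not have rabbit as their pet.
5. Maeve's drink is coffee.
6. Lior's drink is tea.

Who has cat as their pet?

With clues 1–4, Leo is impossible for the one with pet cat.
With clues 1–5, Maeve is impossible for the one with pet cat.
With clues 1–6, Lior is impossible for the one with pet cat.
That leaves Rosa.

Rosa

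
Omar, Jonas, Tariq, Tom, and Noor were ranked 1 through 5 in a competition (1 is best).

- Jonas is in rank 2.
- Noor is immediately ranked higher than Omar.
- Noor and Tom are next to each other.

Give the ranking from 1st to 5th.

Tariq, Jonas, Tom, Noor, Omar

From clue 1: Jonas → rank 2.
From clues 1–2: Omar is in {4,5}.
From clues 1–3: Tariq → rank 1, Tom → rank 3, Noor → rank 4, Omar → rank 5.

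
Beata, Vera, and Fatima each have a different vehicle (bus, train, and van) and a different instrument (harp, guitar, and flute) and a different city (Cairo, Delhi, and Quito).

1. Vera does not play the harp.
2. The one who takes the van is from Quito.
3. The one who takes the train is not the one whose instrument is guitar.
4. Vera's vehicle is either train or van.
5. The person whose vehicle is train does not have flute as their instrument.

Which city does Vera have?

Quito

With clues 1–5, Cairo and Delhi are impossible for Vera's city.
That leaves Quito.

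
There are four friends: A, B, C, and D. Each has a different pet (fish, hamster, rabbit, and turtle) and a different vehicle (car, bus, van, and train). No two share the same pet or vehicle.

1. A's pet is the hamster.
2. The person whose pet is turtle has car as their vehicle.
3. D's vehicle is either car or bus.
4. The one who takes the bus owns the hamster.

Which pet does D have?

Clue 1 rules out hamster for D's pet.
With clues 1–4, fish and rabbit are impossible for D's pet.
That leaves turtle.

turtle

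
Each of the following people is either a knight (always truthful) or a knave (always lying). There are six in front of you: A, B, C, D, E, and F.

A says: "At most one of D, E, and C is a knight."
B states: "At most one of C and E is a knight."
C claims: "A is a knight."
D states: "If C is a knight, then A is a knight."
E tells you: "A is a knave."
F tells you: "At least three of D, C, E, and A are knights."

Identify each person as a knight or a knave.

Consider A. Suppose A is a knight.
Then no assignment of the remaining roles makes every statement match its speaker's type — contradiction.
So A is a knave.
With that fixed, C's statement is false, so C is a knave.
With that fixed, D's statement is true, so D is a knight.
With that fixed, E's statement is true, so E is a knight.
With that fixed, F's statement is false, so F is a knave.
With that fixed, B's statement is true, so B is a knight.

A: knave, B: knight, C: knave, D: knight, E: knight, F: knave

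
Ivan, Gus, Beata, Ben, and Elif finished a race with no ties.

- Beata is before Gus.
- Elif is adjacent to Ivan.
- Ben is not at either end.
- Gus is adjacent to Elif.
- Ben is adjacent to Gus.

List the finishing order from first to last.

From clue 1: Gus is in {2,3,4,5}.
From clues 1–3: Gus is in {2,3,5}.
From clues 1–4: Beata → place 1, Ben → place 2, Elif → place 4.
From clues 1–5: Gus → place 3, Ivan → place 5.

Beata, Ben, Gus, Elif, Ivan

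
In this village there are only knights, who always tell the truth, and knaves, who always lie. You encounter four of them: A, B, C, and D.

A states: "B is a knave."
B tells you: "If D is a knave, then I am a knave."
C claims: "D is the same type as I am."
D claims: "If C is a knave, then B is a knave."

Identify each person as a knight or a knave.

A: knave, B: knight, C: knight, D: knight

Consider A. Suppose A is a knight.
Then no assignment of the remaining roles makes every statement match its speaker's type — contradiction.
So A is a knave.
Consider B. Suppose B is a knave.
Then A's statement comes out true, contradicting A being a knave.
So B is a knight.
Consider C. Suppose C is a knave.
Then no assignment of the remaining roles makes every statement match its speaker's type — contradiction.
So C is a knight.
With that fixed, D's statement is true, so D is a knight.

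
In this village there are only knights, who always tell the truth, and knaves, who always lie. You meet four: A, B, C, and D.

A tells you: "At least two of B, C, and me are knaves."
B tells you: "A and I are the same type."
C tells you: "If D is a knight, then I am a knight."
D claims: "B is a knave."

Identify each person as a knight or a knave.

Consider A. Suppose A is a knave.
Then whichever role B has, B's statement has the wrong truth value — contradiction.
So A is a knight.
Consider B. Suppose B is a knight.
Then A's statement comes out false, contradicting A being a knight.
So B is a knave.
With that fixed, D's statement is true, so D is a knight.
Consider C. Suppose C is a knight.
Then A's statement comes out false, contradicting A being a knight.
So C is a knave.

A: knight, B: knave, C: knave, D: knight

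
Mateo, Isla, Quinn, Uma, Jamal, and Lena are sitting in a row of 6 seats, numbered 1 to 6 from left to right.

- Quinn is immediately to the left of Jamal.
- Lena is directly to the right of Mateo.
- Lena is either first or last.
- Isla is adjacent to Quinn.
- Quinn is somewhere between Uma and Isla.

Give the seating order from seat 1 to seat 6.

Isla, Quinn, Jamal, Uma, Mateo, Lena

From clue 1: Quinn is in {1,2,3,4,5}.
From clues 1–2: Mateo is in {1,2,3,4,5}.
From clues 1–3: Mateo → seat 5, Lena → seat 6.
From clues 1–4: Isla is in {1,2}.
From clues 1–5: Isla → seat 1, Quinn → seat 2, Jamal → seat 3, Uma → seat 4.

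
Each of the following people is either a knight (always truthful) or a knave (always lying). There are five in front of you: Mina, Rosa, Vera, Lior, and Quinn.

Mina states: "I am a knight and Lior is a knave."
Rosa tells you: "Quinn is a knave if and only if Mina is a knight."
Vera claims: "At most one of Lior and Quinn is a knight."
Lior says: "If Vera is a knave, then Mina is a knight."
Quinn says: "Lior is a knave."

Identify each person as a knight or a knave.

Mina: knave, Rosa: knave, Vera: knight, Lior: knight, Quinn: knave

Consider Mina. Suppose Mina is a knight.
Then no assignment of the remaining roles makes every statement match its speaker's type — contradiction.
So Mina is a knave.
Consider Rosa. Suppose Rosa is a knight.
Then no assignment of the remaining roles makes every statement match its speaker's type — contradiction.
So Rosa is a knave.
Consider Vera. Suppose Vera is a knave.
Then no assignment of the remaining roles makes every statement match its speaker's type — contradiction.
So Vera is a knight.
With that fixed, Lior's statement is true, so Lior is a knight.
With that fixed, Quinn's statement is false, so Quinn is a knave.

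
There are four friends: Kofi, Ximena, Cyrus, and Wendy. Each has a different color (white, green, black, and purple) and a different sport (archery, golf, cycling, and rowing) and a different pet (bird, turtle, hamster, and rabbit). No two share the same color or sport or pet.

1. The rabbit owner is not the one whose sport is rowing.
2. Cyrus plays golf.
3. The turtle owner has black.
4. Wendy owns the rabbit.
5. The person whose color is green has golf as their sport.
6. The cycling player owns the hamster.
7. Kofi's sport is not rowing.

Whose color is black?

With clues 1–4, Wendy is impossible for the one with color black.
With clues 1–5, Cyrus is impossible for the one with color black.
With clues 1–7, Kofi is impossible for the one with color black.
That leaves Ximena.

Ximena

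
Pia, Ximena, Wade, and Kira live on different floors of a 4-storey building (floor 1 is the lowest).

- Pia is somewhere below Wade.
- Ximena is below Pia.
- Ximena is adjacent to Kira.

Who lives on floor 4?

With clue 1, Pia is ruled out for floor 4.
With clues 1–2, Ximena is ruled out for floor 4.
With clues 1–3, Kira is ruled out for floor 4.
So floor 4 is Wade.

Wade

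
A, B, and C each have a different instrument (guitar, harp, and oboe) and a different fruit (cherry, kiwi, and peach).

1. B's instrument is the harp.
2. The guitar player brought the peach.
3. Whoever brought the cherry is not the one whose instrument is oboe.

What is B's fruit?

With clues 1–2, peach is impossible for B's fruit.
With clues 1–3, kiwi is impossible for B's fruit.
That leaves cherry.

cherry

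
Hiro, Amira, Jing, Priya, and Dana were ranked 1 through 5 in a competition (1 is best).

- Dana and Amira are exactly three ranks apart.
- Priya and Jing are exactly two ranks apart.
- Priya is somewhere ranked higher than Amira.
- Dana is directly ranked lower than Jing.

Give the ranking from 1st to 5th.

Jing, Dana, Priya, Hiro, Amira

From clue 1: Amira is in {1,2,4,5}.
From clues 1–2: Hiro is in {2,4}.
From clues 1–4: Jing → rank 1, Dana → rank 2, Priya → rank 3, Hiro → rank 4, Amira → rank 5.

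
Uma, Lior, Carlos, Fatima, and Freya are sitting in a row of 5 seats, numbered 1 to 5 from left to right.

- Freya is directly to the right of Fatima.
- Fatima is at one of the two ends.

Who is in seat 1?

Fatima

With clue 1, Freya is ruled out for seat 1.
With clues 1–2, Carlos, Lior, and Uma are ruled out for seat 1.
So seat 1 is Fatima.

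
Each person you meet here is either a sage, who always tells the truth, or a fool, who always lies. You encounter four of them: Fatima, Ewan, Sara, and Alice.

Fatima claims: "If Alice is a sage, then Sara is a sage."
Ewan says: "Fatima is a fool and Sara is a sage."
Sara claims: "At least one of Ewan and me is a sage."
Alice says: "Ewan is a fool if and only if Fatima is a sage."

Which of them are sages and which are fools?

Fatima: sage, Ewan: fool, Sara: sage, Alice: sage

Consider Fatima. Suppose Fatima is a fool.
Then no assignment of the remaining roles makes every statement match its speaker's type — contradiction.
So Fatima is a sage.
With that fixed, Ewan's statement is false, so Ewan is a fool.
With that fixed, Alice's statement is true, so Alice is a sage.
Consider Sara. Suppose Sara is a fool.
Then Fatima's statement comes out false, contradicting Fatima being a sage.
So Sara is a sage.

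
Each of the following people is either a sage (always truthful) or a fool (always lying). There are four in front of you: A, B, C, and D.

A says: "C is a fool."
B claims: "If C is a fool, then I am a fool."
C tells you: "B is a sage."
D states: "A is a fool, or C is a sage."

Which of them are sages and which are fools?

Consider A. Suppose A is a sage.
Then no assignment of the remaining roles makes every statement match its speaker's type — contradiction.
So A is a fool.
With that fixed, D's statement is true, so D is a sage.
Consider B. Suppose B is a fool.
Then B's own statement would have to be false, but it can't be — contradiction.
So B is a sage.
With that fixed, C's statement is true, so C is a sage.

A: fool, B: sage, C: sage, D: sage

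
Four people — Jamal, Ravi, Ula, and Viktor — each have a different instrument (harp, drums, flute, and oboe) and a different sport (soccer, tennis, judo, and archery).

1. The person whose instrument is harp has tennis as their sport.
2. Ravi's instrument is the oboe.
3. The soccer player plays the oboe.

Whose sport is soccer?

With clues 1–3, Jamal, Ula, and Viktor are impossible for the one with sport soccer.
That leaves Ravi.

Ravi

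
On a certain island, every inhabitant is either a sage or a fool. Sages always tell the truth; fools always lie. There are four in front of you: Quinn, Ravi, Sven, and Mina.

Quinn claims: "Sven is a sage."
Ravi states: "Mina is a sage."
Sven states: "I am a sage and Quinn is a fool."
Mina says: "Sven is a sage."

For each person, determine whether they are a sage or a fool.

Consider Quinn. Suppose Quinn is a sage.
Then no assignment of the remaining roles makes every statement match its speaker's type — contradiction.
So Quinn is a fool.
Consider Ravi. Suppose Ravi is a sage.
Then no assignment of the remaining roles makes every statement match its speaker's type — contradiction.
So Ravi is a fool.
Consider Sven. Suppose Sven is a sage.
Then Quinn's statement comes out true, contradicting Quinn being a fool.
So Sven is a fool.
With that fixed, Mina's statement is false, so Mina is a fool.

Quinn: fool, Ravi: fool, Sven: fool, Mina: fool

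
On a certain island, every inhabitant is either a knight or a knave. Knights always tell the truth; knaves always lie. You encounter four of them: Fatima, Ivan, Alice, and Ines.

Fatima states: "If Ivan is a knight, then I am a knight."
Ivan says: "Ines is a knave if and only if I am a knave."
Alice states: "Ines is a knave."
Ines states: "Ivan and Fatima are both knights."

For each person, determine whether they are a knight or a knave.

Consider Fatima. Suppose Fatima is a knave.
Then no assignment of the remaining roles makes every statement match its speaker's type — contradiction.
So Fatima is a knight.
Consider Ivan. Suppose Ivan is a knave.
Then no assignment of the remaining roles makes every statement match its speaker's type — contradiction.
So Ivan is a knight.
With that fixed, Ines's statement is true, so Ines is a knight.
With that fixed, Alice's statement is false, so Alice is a knave.

Fatima: knight, Ivan: knight, Alice: knave, Ines: knight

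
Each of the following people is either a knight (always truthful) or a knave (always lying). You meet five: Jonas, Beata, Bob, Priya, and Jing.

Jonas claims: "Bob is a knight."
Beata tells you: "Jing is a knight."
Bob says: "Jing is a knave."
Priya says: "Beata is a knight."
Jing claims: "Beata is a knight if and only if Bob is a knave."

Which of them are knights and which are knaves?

Consider Jonas. Suppose Jonas is a knight.
Then no assignment of the remaining roles makes every statement match its speaker's type — contradiction.
So Jonas is a knave.
Consider Beata. Suppose Beata is a knave.
Then no assignment of the remaining roles makes every statement match its speaker's type — contradiction.
So Beata is a knight.
With that fixed, Priya's statement is true, so Priya is a knight.
Consider Bob. Suppose Bob is a knight.
Then Jonas's statement comes out true, contradicting Jonas being a knave.
So Bob is a knave.
With that fixed, Jing's statement is true, so Jing is a knight.

Jonas: knave, Beata: knight, Bob: knave, Priya: knight, Jing: knight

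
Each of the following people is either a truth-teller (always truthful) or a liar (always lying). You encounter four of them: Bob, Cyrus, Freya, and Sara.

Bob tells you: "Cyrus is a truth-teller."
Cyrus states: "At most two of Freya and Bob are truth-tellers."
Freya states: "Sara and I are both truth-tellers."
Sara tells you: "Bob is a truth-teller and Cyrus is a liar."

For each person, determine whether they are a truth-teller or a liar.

Regardless of anyone's role, Cyrus's statement is true, so Cyrus is a truth-teller.
With that fixed, Sara's statement is false, so Sara is a liar.
With that fixed, Bob's statement is true, so Bob is a truth-teller.
With that fixed, Freya's statement is false, so Freya is a liar.

Bob: truth-teller, Cyrus: truth-teller, Freya: liar, Sara: liar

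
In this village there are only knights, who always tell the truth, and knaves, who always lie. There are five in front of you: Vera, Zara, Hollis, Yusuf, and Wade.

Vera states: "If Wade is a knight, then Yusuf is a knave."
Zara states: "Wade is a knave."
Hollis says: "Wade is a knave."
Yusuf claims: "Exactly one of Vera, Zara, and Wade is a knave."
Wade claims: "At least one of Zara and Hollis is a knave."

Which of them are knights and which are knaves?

Consider Vera. Suppose Vera is a knave.
Then no assignment of the remaining roles makes every statement match its speaker's type — contradiction.
So Vera is a knight.
Consider Zara. Suppose Zara is a knave.
Then no assignment of the remaining roles makes every statement match its speaker's type — contradiction.
So Zara is a knight.
Consider Hollis. Suppose Hollis is a knave.
Then no assignment of the remaining roles makes every statement match its speaker's type — contradiction.
So Hollis is a knight.
With that fixed, Wade's statement is false, so Wade is a knave.
With that fixed, Yusuf's statement is true, so Yusuf is a knight.

Vera: knight, Zara: knight, Hollis: knight, Yusuf: knight, Wade: knave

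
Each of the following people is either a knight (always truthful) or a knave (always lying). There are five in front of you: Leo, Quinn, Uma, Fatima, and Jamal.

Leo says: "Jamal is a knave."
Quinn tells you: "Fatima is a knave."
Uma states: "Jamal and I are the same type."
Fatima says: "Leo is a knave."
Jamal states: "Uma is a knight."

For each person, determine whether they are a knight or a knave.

Consider Leo. Suppose Leo is a knight.
Then no assignment of the remaining roles makes every statement match its speaker's type — contradiction.
So Leo is a knave.
With that fixed, Fatima's statement is true, so Fatima is a knight.
With that fixed, Quinn's statement is false, so Quinn is a knave.
Consider Uma. Suppose Uma is a knave.
Then no assignment of the remaining roles makes every statement match its speaker's type — contradiction.
So Uma is a knight.
With that fixed, Jamal's statement is true, so Jamal is a knight.

Leo: knave, Quinn: knave, Uma: knight, Fatima: knight, Jamal: knight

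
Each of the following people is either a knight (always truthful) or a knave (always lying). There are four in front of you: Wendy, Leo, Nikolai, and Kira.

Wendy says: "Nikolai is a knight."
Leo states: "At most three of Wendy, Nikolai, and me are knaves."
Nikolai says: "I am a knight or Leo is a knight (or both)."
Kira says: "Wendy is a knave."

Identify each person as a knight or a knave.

Wendy: knight, Leo: knight, Nikolai: knight, Kira: knave

Regardless of anyone's role, Leo's statement is true, so Leo is a knight.
With that fixed, Nikolai's statement is true, so Nikolai is a knight.
With that fixed, Wendy's statement is true, so Wendy is a knight.
With that fixed, Kira's statement is false, so Kira is a knave.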